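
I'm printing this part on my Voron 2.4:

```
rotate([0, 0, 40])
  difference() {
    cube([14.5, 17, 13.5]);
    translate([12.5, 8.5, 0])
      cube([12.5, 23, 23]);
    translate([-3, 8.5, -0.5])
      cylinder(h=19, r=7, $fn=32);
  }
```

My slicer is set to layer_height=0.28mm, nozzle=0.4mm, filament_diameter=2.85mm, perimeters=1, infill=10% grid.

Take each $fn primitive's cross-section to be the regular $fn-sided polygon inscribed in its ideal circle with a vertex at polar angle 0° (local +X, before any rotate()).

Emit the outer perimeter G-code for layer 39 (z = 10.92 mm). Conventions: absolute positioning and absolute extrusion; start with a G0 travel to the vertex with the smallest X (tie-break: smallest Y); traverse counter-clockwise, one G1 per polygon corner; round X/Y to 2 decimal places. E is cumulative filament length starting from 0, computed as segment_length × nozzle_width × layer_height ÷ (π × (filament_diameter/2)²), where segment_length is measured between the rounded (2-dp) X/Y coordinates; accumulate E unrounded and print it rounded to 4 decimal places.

At z = 10.92 mm: the 14.5×17 cube contributes its full rectangle; the 12.5×23 cube at (12.5, 8.5) contributes its full rectangle; the cylinder at (-3, 8.5): section is a regular 32-gon, circumradius r=7; Subtracting the remaining from the first: starting from the 14.5×17 cube, the 12.5×23 cube at (12.5, 8.5) partially overlaps it — only the 17.00 mm² overlap (of its 287.50 mm²) is removed, clipping the outline; the r=7 cylinder at (-3, 8.5) partially overlaps it — only the 35.93 mm² overlap (of its 152.95 mm²) is removed, clipping the outline — 1 connected region; (rotated 40° about Z; rotation is an isometry so areas/perimeters/island counts are preserved). The outline is a single polygon with 19 vertices. Extrusion per mm of travel: 0.4 × 0.28 / (π × 1.425²) = 0.017557. Accumulating E over each segment gives final E = 1.1615.

G0 X-10.93 Y13.02 Z10.92
G1 X-9.51 Y11.33 E0.0388
G1 X-8.52 Y11.54 E0.0565
G1 X-7.15 Y11.56 E0.0806
G1 X-5.80 Y11.30 E0.1047
G1 X-4.53 Y10.79 E0.1287
G1 X-3.38 Y10.04 E0.1528
G1 X-2.40 Y9.08 E0.1769
G1 X-1.62 Y7.95 E0.2010
G1 X-1.09 Y6.69 E0.2250
G1 X-0.80 Y5.35 E0.2491
G1 X-0.79 Y3.97 E0.2733
G1 X-1.04 Y2.62 E0.2974
G1 X-1.42 Y1.69 E0.3151
G1 X0.00 Y0.00 E0.3538
G1 X11.11 Y9.32 E0.6084
G1 X5.64 Y15.83 E0.7577
G1 X4.11 Y14.55 E0.7927
G1 X-1.35 Y21.06 E0.9419
G1 X-10.93 Y13.02 E1.1615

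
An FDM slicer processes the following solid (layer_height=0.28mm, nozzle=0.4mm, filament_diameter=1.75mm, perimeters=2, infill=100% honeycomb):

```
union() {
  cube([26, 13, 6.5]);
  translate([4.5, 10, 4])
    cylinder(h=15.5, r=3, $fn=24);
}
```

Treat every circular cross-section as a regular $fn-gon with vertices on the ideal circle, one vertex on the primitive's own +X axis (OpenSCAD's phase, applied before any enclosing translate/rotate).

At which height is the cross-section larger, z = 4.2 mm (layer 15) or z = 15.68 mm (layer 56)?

layer 15 (z = 4.2 mm)

Layer 15 (z = 4.2): the cube is present — its section is the full 26×13 rectangle (area 338.00 mm²); the cylinder at (4.5, 10): section is a regular 24-gon, circumradius r=3 (area = (24/2)·3.000²·sin(360°/24) = 27.95 mm²); Taking the union: the r=3 cylinder at (4.5, 10) lies entirely inside the 26×13 cube, so the union is just the 26×13 cube — area = 338.00 mm². So its area = 338.00 mm². Layer 56 (z = 15.68): the cube is not intersected at this z (z outside [0, 6.5]); the r=3 cylinder at (4.5, 10) contributes a regular 24-gon of circumradius 3 (area = (24/2)·3.000²·sin(360°/24) = 27.95 mm²); Merging all regions: only the r=3 cylinder at (4.5, 10) is present, so the union is just that shape — area = 27.95 mm². So its area = 27.95 mm². Layer 15 is larger (338.00 vs 27.95 mm²).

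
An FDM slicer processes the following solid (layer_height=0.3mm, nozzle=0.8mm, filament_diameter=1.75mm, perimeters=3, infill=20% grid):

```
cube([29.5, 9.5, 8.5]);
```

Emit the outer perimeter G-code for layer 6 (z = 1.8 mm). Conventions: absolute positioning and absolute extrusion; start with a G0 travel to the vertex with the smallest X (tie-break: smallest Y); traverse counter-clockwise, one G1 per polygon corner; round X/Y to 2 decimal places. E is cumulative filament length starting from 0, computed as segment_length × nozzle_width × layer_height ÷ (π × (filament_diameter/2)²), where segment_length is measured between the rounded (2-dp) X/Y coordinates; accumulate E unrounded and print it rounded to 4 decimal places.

At z = 1.8 mm: the cube is present — its section is the full 29.5×9.5 rectangle. The outline is a single polygon with 4 vertices. Extrusion per mm of travel: 0.8 × 0.3 / (π × 0.875²) = 0.099780. Accumulating E over each segment gives final E = 7.7829.

G0 X0.00 Y0.00 Z1.80
G1 X29.50 Y0.00 E2.9435
G1 X29.50 Y9.50 E3.8914
G1 X0.00 Y9.50 E6.8350
G1 X0.00 Y0.00 E7.7829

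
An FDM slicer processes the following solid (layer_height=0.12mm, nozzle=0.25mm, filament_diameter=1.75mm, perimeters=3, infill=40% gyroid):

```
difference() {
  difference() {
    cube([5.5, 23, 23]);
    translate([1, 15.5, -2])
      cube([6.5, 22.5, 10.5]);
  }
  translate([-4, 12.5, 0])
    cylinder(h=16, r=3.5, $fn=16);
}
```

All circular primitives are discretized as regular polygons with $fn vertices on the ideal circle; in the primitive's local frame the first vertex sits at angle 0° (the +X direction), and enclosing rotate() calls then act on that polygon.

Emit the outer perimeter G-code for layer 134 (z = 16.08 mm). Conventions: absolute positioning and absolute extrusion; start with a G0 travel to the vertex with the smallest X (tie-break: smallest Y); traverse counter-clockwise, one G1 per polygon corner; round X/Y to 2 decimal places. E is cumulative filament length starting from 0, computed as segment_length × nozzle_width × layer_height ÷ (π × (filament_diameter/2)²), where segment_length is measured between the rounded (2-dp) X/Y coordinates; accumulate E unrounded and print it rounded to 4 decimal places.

At z = 16.08 mm: the cube (footprint 5.5×23) is included at this height; the cube at (1, 15.5) does not reach this height (z outside [-2, 8.5]); After the difference (first − rest): none of the subtracted shapes is present at this height, so the 5.5×23 cube is unchanged — 1 connected region; the cylinder at (-4, 12.5) is not intersected at this z (z outside [0, 16]); After the difference (first − rest): none of the subtracted shapes is present at this height, so that combined region is unchanged — 1 connected region. The outline is a single polygon with 4 vertices. Extrusion per mm of travel: 0.25 × 0.12 / (π × 0.875²) = 0.012473. Accumulating E over each segment gives final E = 0.7109.

G0 X0.00 Y0.00 Z16.08
G1 X5.50 Y0.00 E0.0686
G1 X5.50 Y23.00 E0.3555
G1 X0.00 Y23.00 E0.4241
G1 X0.00 Y0.00 E0.7109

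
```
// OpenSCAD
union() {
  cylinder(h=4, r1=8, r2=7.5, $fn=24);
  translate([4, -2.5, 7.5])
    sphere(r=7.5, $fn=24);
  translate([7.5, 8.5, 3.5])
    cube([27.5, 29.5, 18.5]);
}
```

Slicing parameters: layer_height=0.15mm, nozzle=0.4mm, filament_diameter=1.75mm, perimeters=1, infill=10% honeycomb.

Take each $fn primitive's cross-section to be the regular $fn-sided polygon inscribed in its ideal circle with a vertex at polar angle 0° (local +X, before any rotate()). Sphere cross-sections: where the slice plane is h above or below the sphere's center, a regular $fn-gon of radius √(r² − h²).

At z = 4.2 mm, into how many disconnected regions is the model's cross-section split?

2

At z = 4.2 mm: the cone is not intersected at this z (z outside [0, 4]); the r=7.5 sphere at (4, -2.5) slices to a regular 24-gon of circumradius 6.735 (√(r²−h²) with h=3.3 from center); the cube at (7.5, 8.5) is present — its section is the full 27.5×29.5 rectangle; Merging all regions: the 2 present regions are separate (no shared area or edge), so areas and boundary lengths simply add and each stays a separate island — 2 connected regions. The result has 2 disconnected regions.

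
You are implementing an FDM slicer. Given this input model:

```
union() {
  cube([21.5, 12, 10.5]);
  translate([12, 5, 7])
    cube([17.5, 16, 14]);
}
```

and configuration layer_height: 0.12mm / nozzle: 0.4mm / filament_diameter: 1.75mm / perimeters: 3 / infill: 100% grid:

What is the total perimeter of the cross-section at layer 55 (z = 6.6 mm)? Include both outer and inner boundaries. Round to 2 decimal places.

At z = 6.6 mm: the cube (footprint 21.5×12) is included at this height (perimeter 67.00 mm); the cube at (12, 5) does not reach this height (z outside [7, 21]); Merging all regions: only the 21.5×12 cube is present, so the union is just that shape — boundary = 67.00 mm. Overall, the cross-section is a single solid region. Total boundary length (outer) = 67.00 mm.

67.00 mm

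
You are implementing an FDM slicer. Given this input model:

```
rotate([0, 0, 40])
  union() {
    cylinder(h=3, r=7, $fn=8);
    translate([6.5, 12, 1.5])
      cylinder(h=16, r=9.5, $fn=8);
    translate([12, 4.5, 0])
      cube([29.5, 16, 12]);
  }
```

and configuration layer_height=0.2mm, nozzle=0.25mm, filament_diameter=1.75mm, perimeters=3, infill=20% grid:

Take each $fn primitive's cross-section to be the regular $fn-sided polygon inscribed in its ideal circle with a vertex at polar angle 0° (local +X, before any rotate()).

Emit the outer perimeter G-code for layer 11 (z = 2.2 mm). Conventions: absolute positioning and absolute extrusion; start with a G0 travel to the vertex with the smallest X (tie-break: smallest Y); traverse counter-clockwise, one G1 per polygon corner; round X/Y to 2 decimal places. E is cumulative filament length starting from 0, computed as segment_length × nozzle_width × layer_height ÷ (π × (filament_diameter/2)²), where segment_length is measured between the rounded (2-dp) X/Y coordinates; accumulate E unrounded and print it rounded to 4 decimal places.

At z = 2.2 mm: the r=7 cylinder gives a regular 8-gon of circumradius 7 (constant along its height); the cylinder at (6.5, 12): section is a regular 8-gon, circumradius r=9.5; the cube at (12, 4.5) (footprint 29.5×16) is included at this height; Taking the union: the regions partially overlap (shared area 46.27 mm²), so overlapping operands fuse into one piece — 1 connected region; (rotated 40° about Z; rotation is an isometry so areas/perimeters/island counts are preserved). The outline is a single polygon with 18 vertices. Extrusion per mm of travel: 0.25 × 0.2 / (π × 0.875²) = 0.020788. Accumulating E over each segment gives final E = 2.9881.

G0 X-12.20 Y14.20 Z2.20
G1 X-10.01 Y7.26 E0.1513
G1 X-4.90 Y4.60 E0.2710
G1 X-6.97 Y0.61 E0.3645
G1 X-5.36 Y-4.50 E0.4758
G1 X-0.61 Y-6.97 E0.5871
G1 X4.50 Y-5.36 E0.6985
G1 X6.97 Y-0.61 E0.8098
G1 X5.36 Y4.50 E0.9212
G1 X2.70 Y5.88 E0.9835
G1 X3.37 Y6.09 E0.9981
G1 X6.12 Y11.37 E1.1218
G1 X6.30 Y11.16 E1.1276
G1 X28.90 Y30.12 E1.7408
G1 X18.61 Y42.38 E2.0735
G1 X-3.98 Y23.42 E2.6866
G1 X-3.16 Y22.44 E2.7132
G1 X-8.84 Y20.65 E2.8370
G1 X-12.20 Y14.20 E2.9881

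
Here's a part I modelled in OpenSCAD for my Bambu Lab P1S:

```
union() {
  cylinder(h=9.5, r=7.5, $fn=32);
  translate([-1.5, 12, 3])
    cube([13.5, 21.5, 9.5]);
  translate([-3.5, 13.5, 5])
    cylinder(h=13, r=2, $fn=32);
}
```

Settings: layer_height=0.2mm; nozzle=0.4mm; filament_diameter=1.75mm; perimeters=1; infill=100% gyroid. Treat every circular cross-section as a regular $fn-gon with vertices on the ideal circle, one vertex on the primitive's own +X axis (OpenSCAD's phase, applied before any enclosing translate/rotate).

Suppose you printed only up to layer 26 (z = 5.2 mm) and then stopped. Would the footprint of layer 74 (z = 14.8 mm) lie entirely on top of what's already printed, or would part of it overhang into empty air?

entirely on top

Compare the two slices. At z = 5.2: the cylinder: section is a regular 32-gon, circumradius r=7.5 (area = (32/2)·7.500²·sin(360°/32) = 175.58 mm²); the 13.5×21.5 cube at (-1.5, 12) contributes its full rectangle (area 290.25 mm²); the cylinder at (-3.5, 13.5): section is a regular 32-gon, circumradius r=2 (area = (32/2)·2.000²·sin(360°/32) = 12.49 mm²); Merging all regions: the 3 present regions are separate (no shared area or edge), so areas and boundary lengths simply add and each stays a separate island — area = 478.32 mm². At z = 14.8: the cylinder is not intersected at this z (z outside [0, 9.5]); the cube at (-1.5, 12) is absent (z outside [3, 12.5]); the cylinder at (-3.5, 13.5): section is a regular 32-gon, circumradius r=2 (area = (32/2)·2.000²·sin(360°/32) = 12.49 mm²); Combining (union): only the r=2 cylinder at (-3.5, 13.5) is present, so the union is just that shape — area = 12.49 mm². Checking containment: the cross-section at z = 14.8 is a subset of the cross-section at z = 5.2.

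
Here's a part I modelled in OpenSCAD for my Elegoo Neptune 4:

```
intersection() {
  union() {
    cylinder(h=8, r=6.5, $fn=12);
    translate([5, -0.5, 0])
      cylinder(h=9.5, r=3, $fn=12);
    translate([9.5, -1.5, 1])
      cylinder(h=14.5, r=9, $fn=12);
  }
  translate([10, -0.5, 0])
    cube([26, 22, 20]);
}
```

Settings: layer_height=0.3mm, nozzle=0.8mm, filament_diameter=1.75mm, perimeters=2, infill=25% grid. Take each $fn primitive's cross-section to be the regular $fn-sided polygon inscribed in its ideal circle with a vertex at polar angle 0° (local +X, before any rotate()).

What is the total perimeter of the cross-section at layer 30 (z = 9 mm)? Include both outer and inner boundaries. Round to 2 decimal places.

28.52 mm

At z = 9 mm: the cylinder is not intersected at this z (z outside [0, 8]); the cylinder at (5, -0.5): section is a regular 12-gon, circumradius r=3 (perimeter = 2·12·3.000·sin(180°/12) = 18.63 mm); the cylinder at (9.5, -1.5): section is a regular 12-gon, circumradius r=9 (perimeter = 2·12·9.000·sin(180°/12) = 55.90 mm); Merging all regions: the r=3 cylinder at (5, -0.5) lies entirely inside the r=9 cylinder at (9.5, -1.5), so the union is just the r=9 cylinder at (9.5, -1.5) — boundary = 55.90 mm; the 26×22 cube at (10, -0.5) contributes its full rectangle (perimeter 96.00 mm); After intersecting: the 26×22 cube at (10, -0.5) partially overlaps the result so far; clipping to the common part keeps 47.92 mm² — boundary = 28.52 mm. Overall, the cross-section is a single solid region. Total boundary length (outer) = 28.52 mm.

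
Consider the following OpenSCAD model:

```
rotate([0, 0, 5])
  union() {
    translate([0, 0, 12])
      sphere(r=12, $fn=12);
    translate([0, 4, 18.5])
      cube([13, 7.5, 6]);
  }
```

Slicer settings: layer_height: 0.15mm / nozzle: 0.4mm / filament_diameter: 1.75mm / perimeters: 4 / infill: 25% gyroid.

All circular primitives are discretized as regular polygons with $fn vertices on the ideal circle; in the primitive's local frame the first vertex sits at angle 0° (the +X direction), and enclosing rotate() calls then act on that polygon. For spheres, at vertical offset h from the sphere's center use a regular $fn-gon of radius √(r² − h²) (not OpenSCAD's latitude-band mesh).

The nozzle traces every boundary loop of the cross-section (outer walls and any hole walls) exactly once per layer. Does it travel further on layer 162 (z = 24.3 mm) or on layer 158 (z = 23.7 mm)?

Layer 162 (z = 24.3): the sphere is not intersected at this z (|z−center|=12.300 > r=12); the cube at (0, 4) (footprint 13×7.5) is included at this height (perimeter 41.00 mm); Combining (union): only the 13×7.5 cube at (0, 4) is present, so the union is just that shape — boundary = 41.00 mm; (whole slice rotated 5° about Z — lengths, areas and connectivity unchanged). So its perimeter = 41.00 mm. Layer 158 (z = 23.7): the r=12 sphere slices to a regular 12-gon of circumradius 2.666 (√(r²−h²) with h=11.7 from center) (perimeter = 2·12·2.666·sin(180°/12) = 16.56 mm); the cube at (0, 4) is present — its section is the full 13×7.5 rectangle (perimeter 41.00 mm); Merging all regions: the 2 present regions are separate (no shared area or edge), so areas and boundary lengths simply add and each stays a separate island — boundary = 57.56 mm; (rotated 5° about Z; rotation is an isometry so areas/perimeters/island counts are preserved). So its perimeter = 57.56 mm. Layer 158 is larger (57.56 vs 41.00 mm).

layer 158 (z = 23.7 mm)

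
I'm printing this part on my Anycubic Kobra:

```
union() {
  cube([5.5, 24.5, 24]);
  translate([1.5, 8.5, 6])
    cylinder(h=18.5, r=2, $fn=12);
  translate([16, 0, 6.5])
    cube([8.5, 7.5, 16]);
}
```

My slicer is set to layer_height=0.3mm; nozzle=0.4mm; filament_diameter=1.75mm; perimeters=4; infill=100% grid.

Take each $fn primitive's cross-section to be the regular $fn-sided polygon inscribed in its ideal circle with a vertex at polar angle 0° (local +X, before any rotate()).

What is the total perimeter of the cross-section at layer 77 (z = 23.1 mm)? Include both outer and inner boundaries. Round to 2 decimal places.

60.26 mm

At z = 23.1 mm: the cube is present — its section is the full 5.5×24.5 rectangle (perimeter 60.00 mm); the r=2 cylinder at (1.5, 8.5) gives a regular 12-gon of circumradius 2 (constant along its height) (perimeter = 2·12·2.000·sin(180°/12) = 12.42 mm); the cube at (16, 0) does not reach this height (z outside [6.5, 22.5]); Taking the union: the regions partially overlap (shared area 11.21 mm²), so the edge portions inside another operand are dropped and the merged outline is re-measured after clipping — boundary = 60.26 mm. Overall, the cross-section is a single solid region. Total boundary length (outer) = 60.26 mm.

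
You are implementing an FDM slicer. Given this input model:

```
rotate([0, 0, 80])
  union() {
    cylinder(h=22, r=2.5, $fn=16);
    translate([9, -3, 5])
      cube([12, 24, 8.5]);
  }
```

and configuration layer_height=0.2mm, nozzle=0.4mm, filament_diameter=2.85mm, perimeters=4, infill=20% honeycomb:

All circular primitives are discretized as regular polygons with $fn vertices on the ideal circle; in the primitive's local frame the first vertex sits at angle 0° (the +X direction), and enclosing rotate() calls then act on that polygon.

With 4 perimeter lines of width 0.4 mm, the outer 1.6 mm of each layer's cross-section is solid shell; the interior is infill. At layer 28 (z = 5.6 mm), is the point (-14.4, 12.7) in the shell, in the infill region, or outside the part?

At z = 5.6 mm: the r=2.5 cylinder gives a regular 16-gon of circumradius 2.5 (constant along its height); the 12×24 cube at (9, -3) contributes its full rectangle; Merging all regions: the 2 present regions are separate (no shared area or edge), so areas and boundary lengths simply add and each stays a separate island — 2 connected regions; (rotated 80° about Z; rotation is an isometry so areas/perimeters/island counts are preserved). Overall, the cross-section has 2 separate islands. Undo the 80° rotation: the query point maps to (10.007, 16.387) in the un-rotated model frame. The nearest boundary edge runs (9.00, -3.00)→(9.00, 21.00); distance from the point to it = 1.01 mm. (Shell/infill is judged within the island containing the point — the largest one.) The point is inside the cross-section, 1.01 mm from the nearest boundary — within the 1.6 mm shell band (4 × 0.4).

shell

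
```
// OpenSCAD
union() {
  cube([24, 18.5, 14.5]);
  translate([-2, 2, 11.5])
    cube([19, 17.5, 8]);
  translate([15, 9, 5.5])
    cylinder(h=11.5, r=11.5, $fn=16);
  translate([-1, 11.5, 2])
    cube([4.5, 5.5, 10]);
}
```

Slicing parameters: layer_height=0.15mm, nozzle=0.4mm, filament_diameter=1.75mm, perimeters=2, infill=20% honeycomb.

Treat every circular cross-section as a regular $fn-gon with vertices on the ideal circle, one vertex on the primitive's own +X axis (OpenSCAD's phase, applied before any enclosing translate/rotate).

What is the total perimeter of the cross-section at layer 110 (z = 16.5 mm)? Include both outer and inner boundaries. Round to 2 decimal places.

At z = 16.5 mm: the cube is absent (z outside [0, 14.5]); the 19×17.5 cube at (-2, 2) contributes its full rectangle (perimeter 73.00 mm); the cylinder at (15, 9): section is a regular 16-gon, circumradius r=11.5 (perimeter = 2·16·11.500·sin(180°/16) = 71.79 mm); the cube at (-1, 11.5) is absent (z outside [2, 12]); Combining (union): the regions partially overlap (shared area 207.78 mm²), so the edge portions inside another operand are dropped and the merged outline is re-measured after clipping — boundary = 88.97 mm. Overall, the cross-section is a single solid region. Total boundary length (outer) = 88.97 mm.

88.97 mm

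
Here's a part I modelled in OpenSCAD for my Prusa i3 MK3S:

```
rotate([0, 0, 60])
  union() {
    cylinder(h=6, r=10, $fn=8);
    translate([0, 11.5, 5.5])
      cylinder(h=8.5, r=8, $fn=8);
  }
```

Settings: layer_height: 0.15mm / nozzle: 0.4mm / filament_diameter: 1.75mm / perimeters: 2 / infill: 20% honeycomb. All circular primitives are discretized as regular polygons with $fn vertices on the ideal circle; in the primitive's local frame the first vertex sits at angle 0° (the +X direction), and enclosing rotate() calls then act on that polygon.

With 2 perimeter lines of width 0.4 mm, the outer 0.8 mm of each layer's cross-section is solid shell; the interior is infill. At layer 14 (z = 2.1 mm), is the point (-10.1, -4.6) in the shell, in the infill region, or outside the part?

At z = 2.1 mm: the r=10 cylinder contributes a regular 8-gon of circumradius 10; the cylinder at (0, 11.5) does not reach this height (z outside [5.5, 14]); Taking the union: only the r=10 cylinder is present, so the union is just that shape — 1 connected region; (rotated 60° about Z; rotation is an isometry so areas/perimeters/island counts are preserved). Overall, the cross-section is a single solid region. Undo the 60° rotation: the query point maps to (-9.034, 6.447) in the un-rotated model frame. The nearest boundary edge runs (-7.07, 7.07)→(-10.00, 0.00); distance from the point to it = 1.57 mm. The point is not inside any of the regions above, so it lies outside the cross-section (1.57 mm from the nearest boundary).

outside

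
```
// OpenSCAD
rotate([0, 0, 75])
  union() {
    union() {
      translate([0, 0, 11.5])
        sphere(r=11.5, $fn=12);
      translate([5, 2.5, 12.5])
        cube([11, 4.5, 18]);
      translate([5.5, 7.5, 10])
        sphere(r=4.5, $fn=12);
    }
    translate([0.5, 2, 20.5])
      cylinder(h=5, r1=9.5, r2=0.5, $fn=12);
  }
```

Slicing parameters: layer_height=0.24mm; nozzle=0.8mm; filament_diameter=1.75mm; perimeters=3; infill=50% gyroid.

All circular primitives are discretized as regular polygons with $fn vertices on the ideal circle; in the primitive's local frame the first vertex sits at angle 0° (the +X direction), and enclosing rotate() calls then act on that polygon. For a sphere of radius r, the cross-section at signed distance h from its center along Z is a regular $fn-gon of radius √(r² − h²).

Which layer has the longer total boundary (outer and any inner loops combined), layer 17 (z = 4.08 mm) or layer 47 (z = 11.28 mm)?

Layer 17 (z = 4.08): the r=11.5 sphere slices to a regular 12-gon of circumradius 8.786 (√(r²−h²) with h=7.42 from center) (perimeter = 2·12·8.786·sin(180°/12) = 54.58 mm); the cube at (5, 2.5) is absent (z outside [12.5, 30.5]); the sphere at (5.5, 7.5) is absent (|z−center|=5.920 > r=4.5); Taking the union: only the r=11.5 sphere is present, so the union is just that shape — boundary = 54.58 mm; the cone at (0.5, 2) does not reach this height (z outside [20.5, 25.5]); Combining (union): only that combined region is present, so the union is just that shape — boundary = 54.58 mm; (whole slice rotated 75° about Z — lengths, areas and connectivity unchanged). So its perimeter = 54.58 mm. Layer 47 (z = 11.28): the sphere: section is a regular 12-gon, circumradius = √(r²−h²) = √(11.5²−0.22²) = 11.498 (perimeter = 2·12·11.498·sin(180°/12) = 71.42 mm); the cube at (5, 2.5) does not reach this height (z outside [12.5, 30.5]); the r=4.5 sphere at (5.5, 7.5) slices to a regular 12-gon of circumradius 4.314 (√(r²−h²) with h=1.28 from center) (perimeter = 2·12·4.314·sin(180°/12) = 26.80 mm); Taking the union: the regions partially overlap (shared area 41.72 mm²), so the edge portions inside another operand are dropped and the merged outline is re-measured after clipping — boundary = 74.10 mm; the cone at (0.5, 2) is not intersected at this z (z outside [20.5, 25.5]); Taking the union: only the result so far is present, so the union is just that shape — boundary = 74.10 mm; (rotated 75° about Z; rotation is an isometry so areas/perimeters/island counts are preserved). So its perimeter = 74.10 mm. Layer 47 is larger (74.10 vs 54.58 mm).

layer 47 (z = 11.28 mm)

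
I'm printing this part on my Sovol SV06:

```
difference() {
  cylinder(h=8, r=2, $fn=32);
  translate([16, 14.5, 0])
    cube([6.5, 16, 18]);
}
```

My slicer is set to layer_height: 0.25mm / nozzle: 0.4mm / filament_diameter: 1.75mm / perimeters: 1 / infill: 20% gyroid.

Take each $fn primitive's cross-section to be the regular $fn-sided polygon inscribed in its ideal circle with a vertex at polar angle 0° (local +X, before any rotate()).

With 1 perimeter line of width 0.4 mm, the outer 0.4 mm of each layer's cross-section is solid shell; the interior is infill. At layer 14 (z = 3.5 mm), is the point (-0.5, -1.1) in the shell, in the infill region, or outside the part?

At z = 3.5 mm: the r=2 cylinder contributes a regular 32-gon of circumradius 2; the cube at (16, 14.5) is present — its section is the full 6.5×16 rectangle; After the difference (first − rest): starting from the r=2 cylinder, the 6.5×16 cube at (16, 14.5) misses the remaining region (no effect) — 1 connected region. Overall, the cross-section is a single solid region. The nearest boundary edge runs (-0.77, -1.85)→(-1.11, -1.66); distance from the point to it = 0.78 mm. The point is inside the cross-section and 0.78 mm from the nearest boundary — more than the 0.4 mm shell width (1 × 0.4), so it's in the infill interior.

infill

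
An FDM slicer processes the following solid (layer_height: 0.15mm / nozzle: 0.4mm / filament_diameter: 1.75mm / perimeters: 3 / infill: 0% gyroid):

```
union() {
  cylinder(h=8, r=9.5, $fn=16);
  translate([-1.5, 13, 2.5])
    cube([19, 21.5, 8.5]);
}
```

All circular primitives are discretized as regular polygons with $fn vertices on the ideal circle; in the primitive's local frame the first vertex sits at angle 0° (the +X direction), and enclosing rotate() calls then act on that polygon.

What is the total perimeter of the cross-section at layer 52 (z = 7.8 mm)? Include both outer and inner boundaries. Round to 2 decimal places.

At z = 7.8 mm: the cylinder: section is a regular 16-gon, circumradius r=9.5 (perimeter = 2·16·9.500·sin(180°/16) = 59.31 mm); the cube at (-1.5, 13) is present — its section is the full 19×21.5 rectangle (perimeter 81.00 mm); Taking the union: the 2 present regions are separate (no shared area or edge), so areas and boundary lengths simply add and each stays a separate island — boundary = 140.31 mm. Overall, the cross-section has 2 separate islands. Total boundary length (outer) = 140.31 mm.

140.31 mm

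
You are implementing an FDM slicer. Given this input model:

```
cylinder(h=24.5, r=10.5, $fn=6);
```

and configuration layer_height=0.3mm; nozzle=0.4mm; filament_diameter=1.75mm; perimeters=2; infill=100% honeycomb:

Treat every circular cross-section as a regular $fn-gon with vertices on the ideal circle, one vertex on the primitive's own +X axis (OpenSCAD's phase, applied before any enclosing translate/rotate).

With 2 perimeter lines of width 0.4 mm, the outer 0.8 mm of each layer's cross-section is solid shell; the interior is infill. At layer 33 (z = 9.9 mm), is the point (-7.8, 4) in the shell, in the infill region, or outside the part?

shell

At z = 9.9 mm: the cylinder: section is a regular 6-gon, circumradius r=10.5. Overall, the cross-section is a single solid region. The nearest boundary edge runs (-5.25, 9.09)→(-10.50, 0.00); distance from the point to it = 0.34 mm. The point is inside the cross-section, 0.34 mm from the nearest boundary — within the 0.8 mm shell band (2 × 0.4).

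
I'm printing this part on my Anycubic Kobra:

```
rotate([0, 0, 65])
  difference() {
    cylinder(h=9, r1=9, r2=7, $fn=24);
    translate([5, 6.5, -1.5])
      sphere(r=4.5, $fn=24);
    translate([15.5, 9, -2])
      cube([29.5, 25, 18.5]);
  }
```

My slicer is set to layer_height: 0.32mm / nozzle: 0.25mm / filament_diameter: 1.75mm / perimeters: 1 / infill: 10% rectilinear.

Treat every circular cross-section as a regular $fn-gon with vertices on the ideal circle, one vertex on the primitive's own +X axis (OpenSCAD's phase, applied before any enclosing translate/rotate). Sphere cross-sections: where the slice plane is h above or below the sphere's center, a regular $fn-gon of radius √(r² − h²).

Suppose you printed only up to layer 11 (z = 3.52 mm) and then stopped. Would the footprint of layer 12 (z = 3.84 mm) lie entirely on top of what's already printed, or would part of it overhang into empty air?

Compare the two slices. At z = 3.52: the cone contributes a regular 24-gon of circumradius 8.218 (interpolated between r1=9 and r2=7 at t=0.391) (area = (24/2)·8.218²·sin(360°/24) = 209.74 mm²); the sphere at (5, 6.5) does not reach this height (|z−center|=5.020 > r=4.5); the cube at (15.5, 9) (footprint 29.5×25) is included at this height (area 737.50 mm²); Subtracting the remaining from the first: starting from the cone (209.74 mm²), the 29.5×25 cube at (15.5, 9) misses the remaining region (no effect) — area = 209.74 mm²; (rotated 65° about Z; rotation is an isometry so areas/perimeters/island counts are preserved). At z = 3.84: the cone: at t=0.427 of its height the radius interpolates to r₁+(r₂−r₁)t = 8.147, giving a regular 24-gon of that circumradius (area = (24/2)·8.147²·sin(360°/24) = 206.13 mm²); the sphere at (5, 6.5) does not reach this height (|z−center|=5.340 > r=4.5); the cube at (15.5, 9) is present — its section is the full 29.5×25 rectangle (area 737.50 mm²); Subtracting the remaining from the first: starting from the cone (206.13 mm²), the 29.5×25 cube at (15.5, 9) misses the remaining region (no effect) — area = 206.13 mm²; (whole slice rotated 65° about Z — lengths, areas and connectivity unchanged). Checking containment: the cross-section at z = 3.84 is a subset of the cross-section at z = 3.52.

entirely on top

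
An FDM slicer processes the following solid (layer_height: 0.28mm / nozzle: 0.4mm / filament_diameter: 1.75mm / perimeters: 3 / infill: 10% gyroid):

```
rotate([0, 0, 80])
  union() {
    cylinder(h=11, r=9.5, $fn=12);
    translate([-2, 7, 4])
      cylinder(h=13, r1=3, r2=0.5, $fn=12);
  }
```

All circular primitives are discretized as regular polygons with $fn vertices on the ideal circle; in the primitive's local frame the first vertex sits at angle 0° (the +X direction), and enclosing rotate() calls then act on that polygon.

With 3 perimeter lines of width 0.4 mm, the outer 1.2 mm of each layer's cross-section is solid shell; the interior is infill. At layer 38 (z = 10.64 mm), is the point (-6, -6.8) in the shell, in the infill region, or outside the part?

At z = 10.64 mm: the r=9.5 cylinder contributes a regular 12-gon of circumradius 9.5; the cone at (-2, 7) contributes a regular 12-gon of circumradius 1.723 (interpolated between r1=3 and r2=0.5 at t=0.511); Taking the union: the cone at (-2, 7) lies entirely inside the r=9.5 cylinder, so the union is just the r=9.5 cylinder — 1 connected region; (whole slice rotated 80° about Z — lengths, areas and connectivity unchanged). Overall, the cross-section is a single solid region. Undo the 80° rotation: the query point maps to (-7.739, 4.728) in the un-rotated model frame. The nearest boundary edge runs (-8.23, 4.75)→(-4.75, 8.23); distance from the point to it = 0.36 mm. The point is inside the cross-section, 0.36 mm from the nearest boundary — within the 1.2 mm shell band (3 × 0.4).

shell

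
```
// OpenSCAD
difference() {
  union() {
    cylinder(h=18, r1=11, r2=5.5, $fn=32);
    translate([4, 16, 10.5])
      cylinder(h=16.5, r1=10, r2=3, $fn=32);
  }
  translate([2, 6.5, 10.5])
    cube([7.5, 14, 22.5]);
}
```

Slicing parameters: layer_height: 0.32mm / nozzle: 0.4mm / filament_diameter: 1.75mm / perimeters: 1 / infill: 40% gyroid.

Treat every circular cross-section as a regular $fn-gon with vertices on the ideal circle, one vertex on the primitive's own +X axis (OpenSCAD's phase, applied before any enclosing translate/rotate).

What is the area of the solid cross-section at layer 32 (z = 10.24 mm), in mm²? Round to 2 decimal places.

193.39 mm²

At z = 10.24 mm: the cone contributes a regular 32-gon of circumradius 7.871 (interpolated between r1=11 and r2=5.5 at t=0.569) (area = (32/2)·7.871²·sin(360°/32) = 193.39 mm²); the cone at (4, 16) is not intersected at this z (z outside [10.5, 27]); Merging all regions: only the cone is present, so the union is just that shape — area = 193.39 mm²; the cube at (2, 6.5) is not intersected at this z (z outside [10.5, 33]); Subtracting the remaining from the first: none of the subtracted shapes is present at this height, so that combined region is unchanged — area = 193.39 mm². Overall, the cross-section is a single solid region. Net area = 193.39 mm².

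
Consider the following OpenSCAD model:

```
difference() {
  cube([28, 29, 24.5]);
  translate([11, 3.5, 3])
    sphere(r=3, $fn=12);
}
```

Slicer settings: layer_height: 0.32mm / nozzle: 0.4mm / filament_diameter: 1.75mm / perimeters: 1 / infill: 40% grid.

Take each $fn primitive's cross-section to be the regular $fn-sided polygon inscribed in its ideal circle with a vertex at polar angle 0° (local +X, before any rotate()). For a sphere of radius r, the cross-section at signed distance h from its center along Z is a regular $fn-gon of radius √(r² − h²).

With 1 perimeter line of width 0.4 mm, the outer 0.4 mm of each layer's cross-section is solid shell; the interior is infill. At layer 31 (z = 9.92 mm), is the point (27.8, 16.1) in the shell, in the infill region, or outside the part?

shell

At z = 9.92 mm: the cube is present — its section is the full 28×29 rectangle; the sphere at (11, 3.5) is absent (|z−center|=6.920 > r=3); Taking the first minus the rest: none of the subtracted shapes is present at this height, so the 28×29 cube is unchanged — 1 connected region. Overall, the cross-section is a single solid region. The nearest boundary edge runs (28.00, 0.00)→(28.00, 29.00); distance from the point to it = 0.20 mm. The point is inside the cross-section, 0.20 mm from the nearest boundary — within the 0.4 mm shell band (1 × 0.4).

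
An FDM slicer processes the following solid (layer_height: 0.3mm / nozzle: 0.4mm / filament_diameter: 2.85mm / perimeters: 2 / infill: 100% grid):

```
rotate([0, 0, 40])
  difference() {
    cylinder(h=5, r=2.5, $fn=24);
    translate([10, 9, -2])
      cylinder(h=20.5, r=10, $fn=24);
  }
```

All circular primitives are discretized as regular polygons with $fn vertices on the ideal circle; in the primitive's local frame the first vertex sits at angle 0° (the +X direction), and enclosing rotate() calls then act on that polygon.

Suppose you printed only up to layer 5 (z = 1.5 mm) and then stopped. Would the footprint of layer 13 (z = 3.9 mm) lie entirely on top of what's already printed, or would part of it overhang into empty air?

entirely on top

Compare the two slices. At z = 1.5: the r=2.5 cylinder gives a regular 24-gon of circumradius 2.5 (constant along its height) (area = (24/2)·2.500²·sin(360°/24) = 19.41 mm²); the r=10 cylinder at (10, 9) contributes a regular 24-gon of circumradius 10 (area = (24/2)·10.000²·sin(360°/24) = 310.58 mm²); After the difference (first − rest): starting from the r=2.5 cylinder (19.41 mm²), the r=10 cylinder at (10, 9) misses the remaining region (no effect) — area = 19.41 mm²; (rotated 40° about Z; rotation is an isometry so areas/perimeters/island counts are preserved). At z = 3.9: the r=2.5 cylinder gives a regular 24-gon of circumradius 2.5 (constant along its height) (area = (24/2)·2.500²·sin(360°/24) = 19.41 mm²); the r=10 cylinder at (10, 9) gives a regular 24-gon of circumradius 10 (constant along its height) (area = (24/2)·10.000²·sin(360°/24) = 310.58 mm²); Taking the first minus the rest: starting from the r=2.5 cylinder (19.41 mm²), the r=10 cylinder at (10, 9) misses the remaining region (no effect) — area = 19.41 mm²; (whole slice rotated 40° about Z — lengths, areas and connectivity unchanged). Checking containment: the cross-section at z = 3.9 is a subset of the cross-section at z = 1.5.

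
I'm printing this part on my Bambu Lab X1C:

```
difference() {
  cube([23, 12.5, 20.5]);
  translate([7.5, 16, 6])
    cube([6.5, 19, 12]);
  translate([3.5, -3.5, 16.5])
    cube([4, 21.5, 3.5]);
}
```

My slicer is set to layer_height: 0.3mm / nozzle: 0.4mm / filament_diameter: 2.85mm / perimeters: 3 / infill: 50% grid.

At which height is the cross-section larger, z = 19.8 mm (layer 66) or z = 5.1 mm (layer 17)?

Layer 66 (z = 19.8): the cube is present — its section is the full 23×12.5 rectangle (area 287.50 mm²); the cube at (7.5, 16) is absent (z outside [6, 18]); the cube at (3.5, -3.5) (footprint 4×21.5) is included at this height (area 86.00 mm²); Subtracting the remaining from the first: starting from the 23×12.5 cube (287.50 mm²), the 4×21.5 cube at (3.5, -3.5) partially overlaps it — only the 50.00 mm² overlap (of its 86.00 mm²) is removed, clipping the outline — area = 237.50 mm². So its area = 237.50 mm². Layer 17 (z = 5.1): the cube (footprint 23×12.5) is included at this height (area 287.50 mm²); the cube at (7.5, 16) is not intersected at this z (z outside [6, 18]); the cube at (3.5, -3.5) is not intersected at this z (z outside [16.5, 20]); After the difference (first − rest): none of the subtracted shapes is present at this height, so the 23×12.5 cube is unchanged — area = 287.50 mm². So its area = 287.50 mm². Layer 17 is larger (287.50 vs 237.50 mm²).

layer 17 (z = 5.1 mm)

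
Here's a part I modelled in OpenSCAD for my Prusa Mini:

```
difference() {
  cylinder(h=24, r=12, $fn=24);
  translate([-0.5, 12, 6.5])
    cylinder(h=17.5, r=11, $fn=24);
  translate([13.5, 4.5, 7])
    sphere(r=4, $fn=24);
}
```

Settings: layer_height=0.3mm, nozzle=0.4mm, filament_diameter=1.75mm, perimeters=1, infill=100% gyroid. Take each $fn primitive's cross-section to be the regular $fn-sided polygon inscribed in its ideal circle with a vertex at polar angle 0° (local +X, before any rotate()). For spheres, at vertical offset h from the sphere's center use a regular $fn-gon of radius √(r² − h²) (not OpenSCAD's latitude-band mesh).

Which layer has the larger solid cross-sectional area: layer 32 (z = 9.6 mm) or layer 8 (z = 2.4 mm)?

Layer 32 (z = 9.6): the r=12 cylinder contributes a regular 24-gon of circumradius 12 (area = (24/2)·12.000²·sin(360°/24) = 447.24 mm²); the r=11 cylinder at (-0.5, 12) gives a regular 24-gon of circumradius 11 (constant along its height) (area = (24/2)·11.000²·sin(360°/24) = 375.81 mm²); the sphere at (13.5, 4.5): section is a regular 24-gon, circumradius = √(r²−h²) = √(4²−2.6²) = 3.040 (area = (24/2)·3.040²·sin(360°/24) = 28.70 mm²); Subtracting the remaining from the first: starting from the r=12 cylinder (447.24 mm²), the r=11 cylinder at (-0.5, 12) partially overlaps it — only the 148.99 mm² overlap (of its 375.81 mm²) is removed, clipping the outline; the r=4 sphere at (13.5, 4.5) partially overlaps it — only the 1.75 mm² overlap (of its 28.70 mm²) is removed, clipping the outline — area = 296.49 mm². So its area = 296.49 mm². Layer 8 (z = 2.4): the r=12 cylinder contributes a regular 24-gon of circumradius 12 (area = (24/2)·12.000²·sin(360°/24) = 447.24 mm²); the cylinder at (-0.5, 12) is absent (z outside [6.5, 24]); the sphere at (13.5, 4.5) is absent (|z−center|=4.600 > r=4); After the difference (first − rest): none of the subtracted shapes is present at this height, so the r=12 cylinder is unchanged — area = 447.24 mm². So its area = 447.24 mm². Layer 8 is larger (447.24 vs 296.49 mm²).

layer 8 (z = 2.4 mm)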